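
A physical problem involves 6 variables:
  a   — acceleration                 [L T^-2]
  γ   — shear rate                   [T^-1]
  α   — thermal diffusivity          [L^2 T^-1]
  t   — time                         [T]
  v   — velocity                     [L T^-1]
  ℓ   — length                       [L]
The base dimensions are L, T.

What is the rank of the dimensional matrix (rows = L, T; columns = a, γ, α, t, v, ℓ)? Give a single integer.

2

Dimensional matrix (L×T by a×γ×α×t×v×ℓ):
  L: [ 1  0  2  0  1  1]
  T: [-2 -1 -1  1 -1  0]
RREF → pivots at {a,γ} ⇒ r = 2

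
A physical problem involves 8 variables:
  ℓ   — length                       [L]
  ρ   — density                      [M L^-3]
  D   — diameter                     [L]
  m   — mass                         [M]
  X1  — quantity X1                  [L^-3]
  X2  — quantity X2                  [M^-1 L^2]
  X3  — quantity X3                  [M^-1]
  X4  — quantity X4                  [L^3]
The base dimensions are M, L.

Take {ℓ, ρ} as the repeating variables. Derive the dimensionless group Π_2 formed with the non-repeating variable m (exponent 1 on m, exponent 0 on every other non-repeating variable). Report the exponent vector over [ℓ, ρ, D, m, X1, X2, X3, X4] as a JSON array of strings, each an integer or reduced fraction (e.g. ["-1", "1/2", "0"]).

Exponent matrix [M,L] × [ℓ,ρ,D,m,X1,X2,X3,X4]:
  M: [ 0  1  0  1  0 -1 -1  0]
  L: [ 1 -3  1  0 -3  2  0  3]
Echelon form has 2 nonzero rows (pivots: ℓ,ρ)
Pivot set = {ℓ,ρ}, free = {D,m,X1,X2,X3,X4}
RREF:
  r0: [   1    0    1    3   -3   -1   -3    3]
  r1: [   0    1    0    1    0   -1   -1    0]
Fix exponent of m at 1, D at 0, X1 at 0, X2 at 0, X3 at 0, X4 at 0; solve each RREF row for its pivot's exponent:
  r0: exp(ℓ) + (3)·1 = 0 ⇒ exp(ℓ) = -3
  r1: exp(ρ) + (1)·1 = 0 ⇒ exp(ρ) = -1
Π_2 = ℓ^-3 · ρ^-1 · m

["-3", "-1", "0", "1", "0", "0", "0", "0"]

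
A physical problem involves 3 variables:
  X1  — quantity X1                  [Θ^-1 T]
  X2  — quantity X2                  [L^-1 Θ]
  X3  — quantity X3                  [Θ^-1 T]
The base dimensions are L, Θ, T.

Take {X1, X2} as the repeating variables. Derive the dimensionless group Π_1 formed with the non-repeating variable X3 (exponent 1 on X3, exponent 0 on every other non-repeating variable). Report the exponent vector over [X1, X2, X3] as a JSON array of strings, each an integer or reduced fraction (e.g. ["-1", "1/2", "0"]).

["-1", "0", "1"]

Exponent matrix [L,Θ,T] × [X1,X2,X3]:
  L: [ 0 -1  0]
  Θ: [-1  1 -1]
  T: [ 1  0  1]
Echelon form has 2 nonzero rows (pivots: X1,X2)
Repeat: X1,X2; free: X3
RREF:
  r0: [   1    0    1]
  r1: [   0    1    0]
  r2: [   0    0    0]
Fix exponent of X3 at 1; solve each RREF row for its pivot's exponent:
  r0: exp(X1) + (1)·1 = 0 ⇒ exp(X1) = -1
  r1: exp(X2) + (0)·1 = 0 ⇒ exp(X2) = 0
Π_1 = X1^-1 · X3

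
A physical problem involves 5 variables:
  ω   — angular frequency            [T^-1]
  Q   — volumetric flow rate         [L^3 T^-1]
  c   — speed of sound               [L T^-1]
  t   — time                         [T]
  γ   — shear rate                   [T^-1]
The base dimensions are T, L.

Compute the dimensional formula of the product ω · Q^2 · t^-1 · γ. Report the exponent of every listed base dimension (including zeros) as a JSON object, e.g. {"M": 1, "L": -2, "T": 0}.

Write exponents as rows T,L / cols ω,Q,c,t,γ:
  T: [-1 -1 -1  1 -1]
  L: [ 0  3  1  0  0]
  [T]: (1)·-1+(2)·-1+(-1)·1+(1)·-1 = -5
  [L]: (1)·0+(2)·3+(-1)·0+(1)·0 = 6
⇒ T^-5 L^6

{"T": -5, "L": 6}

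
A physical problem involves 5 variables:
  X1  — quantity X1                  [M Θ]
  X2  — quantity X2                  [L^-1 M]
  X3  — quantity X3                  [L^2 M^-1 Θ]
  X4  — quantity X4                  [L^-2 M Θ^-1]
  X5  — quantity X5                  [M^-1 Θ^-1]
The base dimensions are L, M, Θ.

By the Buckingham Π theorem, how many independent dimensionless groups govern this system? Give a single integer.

Exponent matrix [L,M,Θ] × [X1,X2,X3,X4,X5]:
  L: [ 0 -1  2 -2  0]
  M: [ 1  1 -1  1 -1]
  Θ: [ 1  0  1 -1 -1]
RREF → pivots at {X1,X2} ⇒ r = 2
Π count = n − r = 5 − 2 = 3

3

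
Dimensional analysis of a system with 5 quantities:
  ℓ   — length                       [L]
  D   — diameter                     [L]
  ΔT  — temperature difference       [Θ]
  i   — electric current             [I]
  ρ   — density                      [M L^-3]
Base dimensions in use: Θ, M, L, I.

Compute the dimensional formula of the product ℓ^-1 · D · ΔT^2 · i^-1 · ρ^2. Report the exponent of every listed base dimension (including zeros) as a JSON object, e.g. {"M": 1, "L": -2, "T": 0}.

{"Θ": 2, "M": 2, "L": -6, "I": -1}

Dimensional matrix (Θ×M×L×I by ℓ×D×ΔT×i×ρ):
  Θ: [ 0  0  1  0  0]
  M: [ 0  0  0  0  1]
  L: [ 1  1  0  0 -3]
  I: [ 0  0  0  1  0]
  [Θ]: (-1)·0+(1)·0+(2)·1+(-1)·0+(2)·0 = 2
  [M]: (-1)·0+(1)·0+(2)·0+(-1)·0+(2)·1 = 2
  [L]: (-1)·1+(1)·1+(2)·0+(-1)·0+(2)·-3 = -6
  [I]: (-1)·0+(1)·0+(2)·0+(-1)·1+(2)·0 = -1
⇒ Θ^2 M^2 L^-6 I^-1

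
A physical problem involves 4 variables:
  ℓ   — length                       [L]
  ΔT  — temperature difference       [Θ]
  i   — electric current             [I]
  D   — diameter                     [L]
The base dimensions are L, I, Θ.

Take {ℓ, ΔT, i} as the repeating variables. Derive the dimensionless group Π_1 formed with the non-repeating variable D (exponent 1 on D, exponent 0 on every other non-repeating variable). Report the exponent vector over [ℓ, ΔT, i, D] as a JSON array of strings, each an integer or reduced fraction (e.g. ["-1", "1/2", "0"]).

Exponent matrix [L,I,Θ] × [ℓ,ΔT,i,D]:
  L: [ 1  0  0  1]
  I: [ 0  0  1  0]
  Θ: [ 0  1  0  0]
RREF → pivots at {ℓ,ΔT,i} ⇒ r = 3
Pivot set = {ℓ,ΔT,i}, free = {D}
RREF:
  r0: [   1    0    0    1]
  r1: [   0    1    0    0]
  r2: [   0    0    1    0]
Fix exponent of D at 1; solve each RREF row for its pivot's exponent:
  r0: exp(ℓ) + (1)·1 = 0 ⇒ exp(ℓ) = -1
  r1: exp(ΔT) + (0)·1 = 0 ⇒ exp(ΔT) = 0
  r2: exp(i) + (0)·1 = 0 ⇒ exp(i) = 0
Π_1 = ℓ^-1 · D

["-1", "0", "0", "1"]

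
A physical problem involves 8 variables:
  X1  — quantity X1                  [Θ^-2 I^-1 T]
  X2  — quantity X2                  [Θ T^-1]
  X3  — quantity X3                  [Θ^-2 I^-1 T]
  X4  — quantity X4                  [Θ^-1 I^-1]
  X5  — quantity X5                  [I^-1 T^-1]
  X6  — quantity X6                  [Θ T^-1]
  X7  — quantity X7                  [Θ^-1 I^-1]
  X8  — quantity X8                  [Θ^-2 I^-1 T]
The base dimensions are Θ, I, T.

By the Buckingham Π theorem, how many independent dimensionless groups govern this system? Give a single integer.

6

Write exponents as rows Θ,I,T / cols X1,X2,X3,X4,X5,X6,X7,X8:
  Θ: [-2  1 -2 -1  0  1 -1 -2]
  I: [-1  0 -1 -1 -1  0 -1 -1]
  T: [ 1 -1  1  0 -1 -1  0  1]
Echelon form has 2 nonzero rows (pivots: X1,X2)
8 vars − rank 2 = 6 Π groups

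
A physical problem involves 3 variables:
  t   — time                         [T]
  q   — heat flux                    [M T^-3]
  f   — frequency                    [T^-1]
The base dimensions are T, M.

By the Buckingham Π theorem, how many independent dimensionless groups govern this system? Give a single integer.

1

Dimensional matrix (T×M by t×q×f):
  T: [ 1 -3 -1]
  M: [ 0  1  0]
Echelon form has 2 nonzero rows (pivots: t,q)
3 vars − rank 2 = 1 Π group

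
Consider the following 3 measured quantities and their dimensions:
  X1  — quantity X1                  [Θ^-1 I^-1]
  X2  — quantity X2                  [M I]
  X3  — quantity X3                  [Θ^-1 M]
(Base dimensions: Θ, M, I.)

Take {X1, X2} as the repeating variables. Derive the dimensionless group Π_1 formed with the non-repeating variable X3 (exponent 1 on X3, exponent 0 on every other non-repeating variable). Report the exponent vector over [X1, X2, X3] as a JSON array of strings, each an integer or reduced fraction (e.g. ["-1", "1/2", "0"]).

["-1", "-1", "1"]

Dimensional matrix (Θ×M×I by X1×X2×X3):
  Θ: [-1  0 -1]
  M: [ 0  1  1]
  I: [-1  1  0]
Row reduction gives pivot columns X1,X2; rank = 2
Pivot set = {X1,X2}, free = {X3}
RREF:
  r0: [   1    0    1]
  r1: [   0    1    1]
  r2: [   0    0    0]
Fix exponent of X3 at 1; solve each RREF row for its pivot's exponent:
  r0: exp(X1) + (1)·1 = 0 ⇒ exp(X1) = -1
  r1: exp(X2) + (1)·1 = 0 ⇒ exp(X2) = -1
Π_1 = X1^-1 · X2^-1 · X3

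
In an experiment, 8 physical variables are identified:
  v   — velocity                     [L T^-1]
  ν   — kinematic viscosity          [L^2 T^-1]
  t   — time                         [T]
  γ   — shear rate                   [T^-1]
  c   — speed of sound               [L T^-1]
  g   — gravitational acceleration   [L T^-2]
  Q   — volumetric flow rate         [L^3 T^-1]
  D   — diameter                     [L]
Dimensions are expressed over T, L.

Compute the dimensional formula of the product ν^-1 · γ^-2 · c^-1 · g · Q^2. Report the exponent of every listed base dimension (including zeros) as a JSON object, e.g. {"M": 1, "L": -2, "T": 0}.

{"T": 0, "L": 4}

Write exponents as rows T,L / cols v,ν,t,γ,c,g,Q,D:
  T: [-1 -1  1 -1 -1 -2 -1  0]
  L: [ 1  2  0  0  1  1  3  1]
  [T]: (-1)·-1+(-2)·-1+(-1)·-1+(1)·-2+(2)·-1 = 0
  [L]: (-1)·2+(-2)·0+(-1)·1+(1)·1+(2)·3 = 4
⇒ L^4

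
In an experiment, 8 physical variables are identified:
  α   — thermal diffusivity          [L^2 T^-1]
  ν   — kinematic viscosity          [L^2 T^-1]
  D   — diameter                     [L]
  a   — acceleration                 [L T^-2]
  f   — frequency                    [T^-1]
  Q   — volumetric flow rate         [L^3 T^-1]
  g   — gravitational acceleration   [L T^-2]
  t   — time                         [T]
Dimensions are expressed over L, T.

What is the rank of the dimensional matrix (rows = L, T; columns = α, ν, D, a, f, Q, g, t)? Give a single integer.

2

Exponent matrix [L,T] × [α,ν,D,a,f,Q,g,t]:
  L: [ 2  2  1  1  0  3  1  0]
  T: [-1 -1  0 -2 -1 -1 -2  1]
RREF → pivots at {α,D} ⇒ r = 2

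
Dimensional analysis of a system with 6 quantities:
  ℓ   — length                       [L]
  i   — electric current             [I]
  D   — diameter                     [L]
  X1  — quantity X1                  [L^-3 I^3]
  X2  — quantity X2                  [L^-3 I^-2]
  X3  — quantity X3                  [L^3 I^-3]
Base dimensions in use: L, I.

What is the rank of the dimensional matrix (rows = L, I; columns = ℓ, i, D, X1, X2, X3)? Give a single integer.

2

Dimensional matrix (L×I by ℓ×i×D×X1×X2×X3):
  L: [ 1  0  1 -3 -3  3]
  I: [ 0  1  0  3 -2 -3]
Echelon form has 2 nonzero rows (pivots: ℓ,i)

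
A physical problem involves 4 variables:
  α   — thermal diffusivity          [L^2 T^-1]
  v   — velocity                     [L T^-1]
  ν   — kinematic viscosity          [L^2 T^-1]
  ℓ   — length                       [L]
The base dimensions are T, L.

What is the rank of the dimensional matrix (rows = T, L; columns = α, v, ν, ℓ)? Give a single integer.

2

Dimensional matrix (T×L by α×v×ν×ℓ):
  T: [-1 -1 -1  0]
  L: [ 2  1  2  1]
Row reduction gives pivot columns α,v; rank = 2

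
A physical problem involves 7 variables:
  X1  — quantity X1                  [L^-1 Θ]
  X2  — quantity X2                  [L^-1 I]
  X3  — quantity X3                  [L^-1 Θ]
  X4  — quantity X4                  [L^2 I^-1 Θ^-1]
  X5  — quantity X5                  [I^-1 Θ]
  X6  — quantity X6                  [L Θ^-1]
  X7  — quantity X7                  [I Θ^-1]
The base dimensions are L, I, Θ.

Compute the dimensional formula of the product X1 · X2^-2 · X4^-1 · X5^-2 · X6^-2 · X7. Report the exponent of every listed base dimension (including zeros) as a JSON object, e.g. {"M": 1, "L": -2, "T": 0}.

{"L": -3, "I": 2, "Θ": 1}

Write exponents as rows L,I,Θ / cols X1,X2,X3,X4,X5,X6,X7:
  L: [-1 -1 -1  2  0  1  0]
  I: [ 0  1  0 -1 -1  0  1]
  Θ: [ 1  0  1 -1  1 -1 -1]
  [L]: (1)·-1+(-2)·-1+(-1)·2+(-2)·0+(-2)·1+(1)·0 = -3
  [I]: (1)·0+(-2)·1+(-1)·-1+(-2)·-1+(-2)·0+(1)·1 = 2
  [Θ]: (1)·1+(-2)·0+(-1)·-1+(-2)·1+(-2)·-1+(1)·-1 = 1
⇒ L^-3 I^2 Θ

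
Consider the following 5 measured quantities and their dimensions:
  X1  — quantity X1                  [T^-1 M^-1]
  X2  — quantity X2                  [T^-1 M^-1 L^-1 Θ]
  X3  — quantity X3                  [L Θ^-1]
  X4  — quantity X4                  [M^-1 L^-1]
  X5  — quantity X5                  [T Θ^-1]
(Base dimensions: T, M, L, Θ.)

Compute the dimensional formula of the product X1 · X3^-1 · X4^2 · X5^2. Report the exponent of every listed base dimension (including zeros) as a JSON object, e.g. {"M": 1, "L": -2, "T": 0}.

{"T": 1, "M": -3, "L": -3, "Θ": -1}

Dimensional matrix (T×M×L×Θ by X1×X2×X3×X4×X5):
  T: [-1 -1  0  0  1]
  M: [-1 -1  0 -1  0]
  L: [ 0 -1  1 -1  0]
  Θ: [ 0  1 -1  0 -1]
  [T]: (1)·-1+(-1)·0+(2)·0+(2)·1 = 1
  [M]: (1)·-1+(-1)·0+(2)·-1+(2)·0 = -3
  [L]: (1)·0+(-1)·1+(2)·-1+(2)·0 = -3
  [Θ]: (1)·0+(-1)·-1+(2)·0+(2)·-1 = -1
⇒ T M^-3 L^-3 Θ^-1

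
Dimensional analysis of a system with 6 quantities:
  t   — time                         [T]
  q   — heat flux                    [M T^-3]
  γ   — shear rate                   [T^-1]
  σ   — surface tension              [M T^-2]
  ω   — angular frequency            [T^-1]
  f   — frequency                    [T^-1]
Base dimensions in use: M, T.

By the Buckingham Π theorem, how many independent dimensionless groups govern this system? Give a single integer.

Write exponents as rows M,T / cols t,q,γ,σ,ω,f:
  M: [ 0  1  0  1  0  0]
  T: [ 1 -3 -1 -2 -1 -1]
Row reduction gives pivot columns t,q; rank = 2
6 vars − rank 2 = 4 Π groups

4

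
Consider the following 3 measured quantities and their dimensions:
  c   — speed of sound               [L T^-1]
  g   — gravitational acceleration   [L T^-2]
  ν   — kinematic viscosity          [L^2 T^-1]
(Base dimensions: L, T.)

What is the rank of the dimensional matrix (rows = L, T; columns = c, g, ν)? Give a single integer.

Exponent matrix [L,T] × [c,g,ν]:
  L: [ 1  1  2]
  T: [-1 -2 -1]
Row reduction gives pivot columns c,g; rank = 2

2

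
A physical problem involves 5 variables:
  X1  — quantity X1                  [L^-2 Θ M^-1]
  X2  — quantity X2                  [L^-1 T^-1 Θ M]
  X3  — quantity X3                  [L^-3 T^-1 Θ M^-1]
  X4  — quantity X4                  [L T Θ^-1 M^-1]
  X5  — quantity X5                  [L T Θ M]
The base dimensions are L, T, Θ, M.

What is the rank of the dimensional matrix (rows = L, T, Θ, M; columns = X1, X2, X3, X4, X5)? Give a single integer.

Write exponents as rows L,T,Θ,M / cols X1,X2,X3,X4,X5:
  L: [-2 -1 -3  1  1]
  T: [ 0 -1 -1  1  1]
  Θ: [ 1  1  1 -1  1]
  M: [-1  1 -1 -1  1]
Row reduction gives pivot columns X1,X2,X3; rank = 3

3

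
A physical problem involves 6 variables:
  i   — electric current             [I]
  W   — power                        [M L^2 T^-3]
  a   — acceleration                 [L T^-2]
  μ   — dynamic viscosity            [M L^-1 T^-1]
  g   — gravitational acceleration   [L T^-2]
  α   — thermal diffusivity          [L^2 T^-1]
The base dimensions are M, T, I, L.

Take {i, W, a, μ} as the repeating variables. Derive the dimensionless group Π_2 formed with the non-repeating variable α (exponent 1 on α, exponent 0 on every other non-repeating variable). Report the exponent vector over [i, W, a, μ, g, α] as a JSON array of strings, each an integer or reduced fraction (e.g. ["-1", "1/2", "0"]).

Write exponents as rows M,T,I,L / cols i,W,a,μ,g,α:
  M: [ 0  1  0  1  0  0]
  T: [ 0 -3 -2 -1 -2 -1]
  I: [ 1  0  0  0  0  0]
  L: [ 0  2  1 -1  1  2]
Row reduction gives pivot columns i,W,a,μ; rank = 4
Pivot set = {i,W,a,μ}, free = {g,α}
RREF:
  r0: [   1    0    0    0    0    0]
  r1: [   0    1    0    0    0  3/4]
  r2: [   0    0    1    0    1 -1/4]
  r3: [   0    0    0    1    0 -3/4]
Fix exponent of α at 1, g at 0; solve each RREF row for its pivot's exponent:
  r0: exp(i) + (0)·1 = 0 ⇒ exp(i) = 0
  r1: exp(W) + (3/4)·1 = 0 ⇒ exp(W) = -3/4
  r2: exp(a) + (-1/4)·1 = 0 ⇒ exp(a) = 1/4
  r3: exp(μ) + (-3/4)·1 = 0 ⇒ exp(μ) = 3/4
Π_2 = W^(-3/4) · a^(1/4) · μ^(3/4) · α

["0", "-3/4", "1/4", "3/4", "0", "1"]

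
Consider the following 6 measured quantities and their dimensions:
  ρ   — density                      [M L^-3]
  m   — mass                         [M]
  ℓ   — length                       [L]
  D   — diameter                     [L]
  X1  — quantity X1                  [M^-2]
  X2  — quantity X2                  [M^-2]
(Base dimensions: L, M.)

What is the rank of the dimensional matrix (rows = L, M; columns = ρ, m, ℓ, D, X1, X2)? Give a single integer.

Exponent matrix [L,M] × [ρ,m,ℓ,D,X1,X2]:
  L: [-3  0  1  1  0  0]
  M: [ 1  1  0  0 -2 -2]
Echelon form has 2 nonzero rows (pivots: ρ,m)

2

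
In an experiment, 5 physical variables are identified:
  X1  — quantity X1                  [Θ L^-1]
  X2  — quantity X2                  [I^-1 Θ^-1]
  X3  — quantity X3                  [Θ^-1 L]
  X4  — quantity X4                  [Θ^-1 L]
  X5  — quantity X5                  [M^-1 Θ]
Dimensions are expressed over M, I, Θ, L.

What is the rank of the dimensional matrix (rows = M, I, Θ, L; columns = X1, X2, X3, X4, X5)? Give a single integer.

Dimensional matrix (M×I×Θ×L by X1×X2×X3×X4×X5):
  M: [ 0  0  0  0 -1]
  I: [ 0 -1  0  0  0]
  Θ: [ 1 -1 -1 -1  1]
  L: [-1  0  1  1  0]
Echelon form has 3 nonzero rows (pivots: X1,X2,X5)

3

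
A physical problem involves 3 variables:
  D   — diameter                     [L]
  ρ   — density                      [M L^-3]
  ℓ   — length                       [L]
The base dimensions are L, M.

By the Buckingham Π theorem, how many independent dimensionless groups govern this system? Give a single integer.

1

Exponent matrix [L,M] × [D,ρ,ℓ]:
  L: [ 1 -3  1]
  M: [ 0  1  0]
RREF → pivots at {D,ρ} ⇒ r = 2
3 vars − rank 2 = 1 Π group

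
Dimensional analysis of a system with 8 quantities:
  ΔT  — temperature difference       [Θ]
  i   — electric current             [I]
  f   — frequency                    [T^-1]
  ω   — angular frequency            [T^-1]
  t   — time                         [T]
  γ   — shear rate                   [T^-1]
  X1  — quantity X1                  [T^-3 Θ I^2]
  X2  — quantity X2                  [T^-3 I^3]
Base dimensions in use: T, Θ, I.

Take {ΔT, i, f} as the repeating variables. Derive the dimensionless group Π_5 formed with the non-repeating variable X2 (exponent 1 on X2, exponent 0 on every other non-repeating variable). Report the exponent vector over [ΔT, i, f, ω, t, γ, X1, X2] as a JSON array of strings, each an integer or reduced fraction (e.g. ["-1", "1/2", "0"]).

Dimensional matrix (T×Θ×I by ΔT×i×f×ω×t×γ×X1×X2):
  T: [ 0  0 -1 -1  1 -1 -3 -3]
  Θ: [ 1  0  0  0  0  0  1  0]
  I: [ 0  1  0  0  0  0  2  3]
RREF → pivots at {ΔT,i,f} ⇒ r = 3
Repeat: ΔT,i,f; free: ω,t,γ,X1,X2
RREF:
  r0: [   1    0    0    0    0    0    1    0]
  r1: [   0    1    0    0    0    0    2    3]
  r2: [   0    0    1    1   -1    1    3    3]
Fix exponent of X2 at 1, ω at 0, t at 0, γ at 0, X1 at 0; solve each RREF row for its pivot's exponent:
  r0: exp(ΔT) + (0)·1 = 0 ⇒ exp(ΔT) = 0
  r1: exp(i) + (3)·1 = 0 ⇒ exp(i) = -3
  r2: exp(f) + (3)·1 = 0 ⇒ exp(f) = -3
Π_5 = i^-3 · f^-3 · X2

["0", "-3", "-3", "0", "0", "0", "0", "1"]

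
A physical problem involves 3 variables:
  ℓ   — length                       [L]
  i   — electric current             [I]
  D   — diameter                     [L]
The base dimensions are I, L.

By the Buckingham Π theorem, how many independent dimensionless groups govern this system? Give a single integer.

Exponent matrix [I,L] × [ℓ,i,D]:
  I: [ 0  1  0]
  L: [ 1  0  1]
Echelon form has 2 nonzero rows (pivots: ℓ,i)
3 vars − rank 2 = 1 Π group

1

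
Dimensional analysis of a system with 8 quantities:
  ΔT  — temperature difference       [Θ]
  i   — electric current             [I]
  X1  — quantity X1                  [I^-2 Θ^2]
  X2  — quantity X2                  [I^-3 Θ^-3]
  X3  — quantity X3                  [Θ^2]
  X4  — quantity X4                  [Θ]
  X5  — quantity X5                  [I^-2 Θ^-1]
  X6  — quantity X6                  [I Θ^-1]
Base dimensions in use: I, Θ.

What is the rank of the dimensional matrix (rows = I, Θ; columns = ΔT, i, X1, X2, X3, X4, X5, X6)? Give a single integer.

Write exponents as rows I,Θ / cols ΔT,i,X1,X2,X3,X4,X5,X6:
  I: [ 0  1 -2 -3  0  0 -2  1]
  Θ: [ 1  0  2 -3  2  1 -1 -1]
Echelon form has 2 nonzero rows (pivots: ΔT,i)

2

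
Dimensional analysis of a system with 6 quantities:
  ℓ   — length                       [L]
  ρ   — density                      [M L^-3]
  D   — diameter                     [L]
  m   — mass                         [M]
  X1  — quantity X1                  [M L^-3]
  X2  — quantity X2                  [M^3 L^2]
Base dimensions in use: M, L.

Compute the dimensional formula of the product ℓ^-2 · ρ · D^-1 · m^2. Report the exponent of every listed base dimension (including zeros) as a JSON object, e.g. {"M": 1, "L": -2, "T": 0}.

{"M": 3, "L": -6}

Exponent matrix [M,L] × [ℓ,ρ,D,m,X1,X2]:
  M: [ 0  1  0  1  1  3]
  L: [ 1 -3  1  0 -3  2]
  [M]: (-2)·0+(1)·1+(-1)·0+(2)·1 = 3
  [L]: (-2)·1+(1)·-3+(-1)·1+(2)·0 = -6
⇒ M^3 L^-6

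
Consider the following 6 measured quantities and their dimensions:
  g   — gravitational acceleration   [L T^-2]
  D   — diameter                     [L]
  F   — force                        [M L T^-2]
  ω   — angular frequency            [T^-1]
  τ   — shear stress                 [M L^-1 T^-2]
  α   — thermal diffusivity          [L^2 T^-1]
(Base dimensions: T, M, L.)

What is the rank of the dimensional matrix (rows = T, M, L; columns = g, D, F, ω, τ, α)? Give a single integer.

Dimensional matrix (T×M×L by g×D×F×ω×τ×α):
  T: [-2  0 -2 -1 -2 -1]
  M: [ 0  0  1  0  1  0]
  L: [ 1  1  1  0 -1  2]
Echelon form has 3 nonzero rows (pivots: g,D,F)

3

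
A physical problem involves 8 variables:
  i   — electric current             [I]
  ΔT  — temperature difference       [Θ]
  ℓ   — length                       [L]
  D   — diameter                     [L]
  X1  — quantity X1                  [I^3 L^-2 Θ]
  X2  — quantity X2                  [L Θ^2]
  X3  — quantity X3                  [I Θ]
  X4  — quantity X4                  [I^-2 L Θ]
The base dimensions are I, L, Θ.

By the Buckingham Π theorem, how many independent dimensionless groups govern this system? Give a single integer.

5

Exponent matrix [I,L,Θ] × [i,ΔT,ℓ,D,X1,X2,X3,X4]:
  I: [ 1  0  0  0  3  0  1 -2]
  L: [ 0  0  1  1 -2  1  0  1]
  Θ: [ 0  1  0  0  1  2  1  1]
Row reduction gives pivot columns i,ΔT,ℓ; rank = 3
Π count = n − r = 8 − 3 = 5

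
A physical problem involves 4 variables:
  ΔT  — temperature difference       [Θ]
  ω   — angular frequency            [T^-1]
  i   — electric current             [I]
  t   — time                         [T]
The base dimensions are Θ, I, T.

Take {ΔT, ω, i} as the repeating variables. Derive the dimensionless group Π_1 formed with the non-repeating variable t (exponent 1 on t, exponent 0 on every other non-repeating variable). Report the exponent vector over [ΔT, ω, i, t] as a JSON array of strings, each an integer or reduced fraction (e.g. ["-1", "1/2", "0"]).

Dimensional matrix (Θ×I×T by ΔT×ω×i×t):
  Θ: [ 1  0  0  0]
  I: [ 0  0  1  0]
  T: [ 0 -1  0  1]
Echelon form has 3 nonzero rows (pivots: ΔT,ω,i)
Repeat: ΔT,ω,i; free: t
RREF:
  r0: [   1    0    0    0]
  r1: [   0    1    0   -1]
  r2: [   0    0    1    0]
Fix exponent of t at 1; solve each RREF row for its pivot's exponent:
  r0: exp(ΔT) + (0)·1 = 0 ⇒ exp(ΔT) = 0
  r1: exp(ω) + (-1)·1 = 0 ⇒ exp(ω) = 1
  r2: exp(i) + (0)·1 = 0 ⇒ exp(i) = 0
Π_1 = ω · t

["0", "1", "0", "1"]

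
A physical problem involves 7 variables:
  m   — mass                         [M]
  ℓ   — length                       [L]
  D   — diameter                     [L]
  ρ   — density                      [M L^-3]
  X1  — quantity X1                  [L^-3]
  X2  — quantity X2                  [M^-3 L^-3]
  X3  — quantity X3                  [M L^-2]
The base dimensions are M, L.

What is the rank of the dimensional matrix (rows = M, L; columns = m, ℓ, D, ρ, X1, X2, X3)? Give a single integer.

2

Exponent matrix [M,L] × [m,ℓ,D,ρ,X1,X2,X3]:
  M: [ 1  0  0  1  0 -3  1]
  L: [ 0  1  1 -3 -3 -3 -2]
Row reduction gives pivot columns m,ℓ; rank = 2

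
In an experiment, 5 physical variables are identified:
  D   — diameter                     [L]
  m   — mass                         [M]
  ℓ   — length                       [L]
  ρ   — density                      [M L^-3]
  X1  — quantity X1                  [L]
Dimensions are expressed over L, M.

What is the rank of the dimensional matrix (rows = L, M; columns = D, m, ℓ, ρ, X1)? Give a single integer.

Write exponents as rows L,M / cols D,m,ℓ,ρ,X1:
  L: [ 1  0  1 -3  1]
  M: [ 0  1  0  1  0]
RREF → pivots at {D,m} ⇒ r = 2

2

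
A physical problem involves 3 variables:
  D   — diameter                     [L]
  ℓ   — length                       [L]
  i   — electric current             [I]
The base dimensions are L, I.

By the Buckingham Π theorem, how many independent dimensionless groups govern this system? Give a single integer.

1

Exponent matrix [L,I] × [D,ℓ,i]:
  L: [ 1  1  0]
  I: [ 0  0  1]
Echelon form has 2 nonzero rows (pivots: D,i)
Π count = n − r = 3 − 2 = 1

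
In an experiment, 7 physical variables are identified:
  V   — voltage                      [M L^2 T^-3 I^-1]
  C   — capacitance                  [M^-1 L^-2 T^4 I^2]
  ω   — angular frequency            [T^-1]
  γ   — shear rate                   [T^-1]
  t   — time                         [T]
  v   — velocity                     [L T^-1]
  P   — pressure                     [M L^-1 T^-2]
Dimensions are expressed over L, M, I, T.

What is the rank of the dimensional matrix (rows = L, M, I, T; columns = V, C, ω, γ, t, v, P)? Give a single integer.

4

Write exponents as rows L,M,I,T / cols V,C,ω,γ,t,v,P:
  L: [ 2 -2  0  0  0  1 -1]
  M: [ 1 -1  0  0  0  0  1]
  I: [-1  2  0  0  0  0  0]
  T: [-3  4 -1 -1  1 -1 -2]
RREF → pivots at {V,C,ω,v} ⇒ r = 4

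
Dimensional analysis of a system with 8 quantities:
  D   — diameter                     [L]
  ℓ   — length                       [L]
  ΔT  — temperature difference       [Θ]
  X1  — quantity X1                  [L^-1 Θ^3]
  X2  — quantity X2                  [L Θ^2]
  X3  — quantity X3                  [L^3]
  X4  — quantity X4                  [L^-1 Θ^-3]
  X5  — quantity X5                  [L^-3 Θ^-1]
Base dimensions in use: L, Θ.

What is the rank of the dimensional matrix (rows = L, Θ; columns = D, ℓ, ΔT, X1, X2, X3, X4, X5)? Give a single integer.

Exponent matrix [L,Θ] × [D,ℓ,ΔT,X1,X2,X3,X4,X5]:
  L: [ 1  1  0 -1  1  3 -1 -3]
  Θ: [ 0  0  1  3  2  0 -3 -1]
Echelon form has 2 nonzero rows (pivots: D,ΔT)

2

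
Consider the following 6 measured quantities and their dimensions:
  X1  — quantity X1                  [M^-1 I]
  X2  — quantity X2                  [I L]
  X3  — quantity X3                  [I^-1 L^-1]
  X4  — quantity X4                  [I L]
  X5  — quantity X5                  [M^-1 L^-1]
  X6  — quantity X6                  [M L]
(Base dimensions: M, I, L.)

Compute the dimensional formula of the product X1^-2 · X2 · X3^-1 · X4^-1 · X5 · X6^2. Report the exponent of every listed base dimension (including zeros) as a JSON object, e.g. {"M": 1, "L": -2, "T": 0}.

{"M": 3, "I": -1, "L": 2}

Write exponents as rows M,I,L / cols X1,X2,X3,X4,X5,X6:
  M: [-1  0  0  0 -1  1]
  I: [ 1  1 -1  1  0  0]
  L: [ 0  1 -1  1 -1  1]
  [M]: (-2)·-1+(1)·0+(-1)·0+(-1)·0+(1)·-1+(2)·1 = 3
  [I]: (-2)·1+(1)·1+(-1)·-1+(-1)·1+(1)·0+(2)·0 = -1
  [L]: (-2)·0+(1)·1+(-1)·-1+(-1)·1+(1)·-1+(2)·1 = 2
⇒ M^3 I^-1 L^2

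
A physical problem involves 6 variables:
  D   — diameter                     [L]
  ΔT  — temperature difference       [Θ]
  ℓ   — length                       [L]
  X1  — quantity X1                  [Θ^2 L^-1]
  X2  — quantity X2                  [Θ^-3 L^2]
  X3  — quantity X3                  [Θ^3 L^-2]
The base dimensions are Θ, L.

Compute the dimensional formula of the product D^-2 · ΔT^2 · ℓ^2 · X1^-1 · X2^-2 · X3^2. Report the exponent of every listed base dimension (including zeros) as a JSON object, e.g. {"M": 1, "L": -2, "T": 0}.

{"Θ": 12, "L": -7}

Dimensional matrix (Θ×L by D×ΔT×ℓ×X1×X2×X3):
  Θ: [ 0  1  0  2 -3  3]
  L: [ 1  0  1 -1  2 -2]
  [Θ]: (-2)·0+(2)·1+(2)·0+(-1)·2+(-2)·-3+(2)·3 = 12
  [L]: (-2)·1+(2)·0+(2)·1+(-1)·-1+(-2)·2+(2)·-2 = -7
⇒ Θ^12 L^-7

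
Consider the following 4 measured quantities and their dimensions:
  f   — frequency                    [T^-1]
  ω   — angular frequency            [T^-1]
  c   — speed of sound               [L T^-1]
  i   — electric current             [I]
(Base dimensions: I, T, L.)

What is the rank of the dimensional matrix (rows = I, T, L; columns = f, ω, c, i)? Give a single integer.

3

Write exponents as rows I,T,L / cols f,ω,c,i:
  I: [ 0  0  0  1]
  T: [-1 -1 -1  0]
  L: [ 0  0  1  0]
RREF → pivots at {f,c,i} ⇒ r = 3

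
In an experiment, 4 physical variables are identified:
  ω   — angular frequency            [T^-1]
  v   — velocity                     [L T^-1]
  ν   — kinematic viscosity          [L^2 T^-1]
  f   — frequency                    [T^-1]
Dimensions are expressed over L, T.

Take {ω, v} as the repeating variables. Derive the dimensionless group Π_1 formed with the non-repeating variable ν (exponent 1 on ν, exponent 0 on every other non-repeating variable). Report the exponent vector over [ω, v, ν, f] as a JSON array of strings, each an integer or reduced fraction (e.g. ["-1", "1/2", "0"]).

["1", "-2", "1", "0"]

Write exponents as rows L,T / cols ω,v,ν,f:
  L: [ 0  1  2  0]
  T: [-1 -1 -1 -1]
RREF → pivots at {ω,v} ⇒ r = 2
Pivot set = {ω,v}, free = {ν,f}
RREF:
  r0: [   1    0   -1    1]
  r1: [   0    1    2    0]
Fix exponent of ν at 1, f at 0; solve each RREF row for its pivot's exponent:
  r0: exp(ω) + (-1)·1 = 0 ⇒ exp(ω) = 1
  r1: exp(v) + (2)·1 = 0 ⇒ exp(v) = -2
Π_1 = ω · v^-2 · ν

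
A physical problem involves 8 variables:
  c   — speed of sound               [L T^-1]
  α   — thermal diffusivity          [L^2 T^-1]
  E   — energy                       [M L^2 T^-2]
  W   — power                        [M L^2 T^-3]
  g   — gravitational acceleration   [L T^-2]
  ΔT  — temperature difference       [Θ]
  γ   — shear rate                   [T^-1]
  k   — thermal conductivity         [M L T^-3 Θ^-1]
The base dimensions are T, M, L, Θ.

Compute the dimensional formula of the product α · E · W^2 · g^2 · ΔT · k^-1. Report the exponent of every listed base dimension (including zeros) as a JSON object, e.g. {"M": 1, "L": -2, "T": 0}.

{"T": -10, "M": 2, "L": 9, "Θ": 2}

Write exponents as rows T,M,L,Θ / cols c,α,E,W,g,ΔT,γ,k:
  T: [-1 -1 -2 -3 -2  0 -1 -3]
  M: [ 0  0  1  1  0  0  0  1]
  L: [ 1  2  2  2  1  0  0  1]
  Θ: [ 0  0  0  0  0  1  0 -1]
  [T]: (1)·-1+(1)·-2+(2)·-3+(2)·-2+(1)·0+(-1)·-3 = -10
  [M]: (1)·0+(1)·1+(2)·1+(2)·0+(1)·0+(-1)·1 = 2
  [L]: (1)·2+(1)·2+(2)·2+(2)·1+(1)·0+(-1)·1 = 9
  [Θ]: (1)·0+(1)·0+(2)·0+(2)·0+(1)·1+(-1)·-1 = 2
⇒ T^-10 M^2 L^9 Θ^2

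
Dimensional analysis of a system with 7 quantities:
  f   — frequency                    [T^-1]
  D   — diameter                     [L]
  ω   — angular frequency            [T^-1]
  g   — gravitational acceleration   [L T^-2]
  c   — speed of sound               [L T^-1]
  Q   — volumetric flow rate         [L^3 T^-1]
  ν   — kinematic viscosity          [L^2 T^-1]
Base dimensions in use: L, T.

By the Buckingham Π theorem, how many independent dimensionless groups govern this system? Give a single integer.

5

Exponent matrix [L,T] × [f,D,ω,g,c,Q,ν]:
  L: [ 0  1  0  1  1  3  2]
  T: [-1  0 -1 -2 -1 -1 -1]
Echelon form has 2 nonzero rows (pivots: f,D)
7 vars − rank 2 = 5 Π groups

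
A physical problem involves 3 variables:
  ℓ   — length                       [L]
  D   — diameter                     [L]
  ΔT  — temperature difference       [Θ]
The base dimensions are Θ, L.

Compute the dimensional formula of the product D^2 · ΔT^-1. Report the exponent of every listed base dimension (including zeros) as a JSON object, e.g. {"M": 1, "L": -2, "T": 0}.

Write exponents as rows Θ,L / cols ℓ,D,ΔT:
  Θ: [ 0  0  1]
  L: [ 1  1  0]
  [Θ]: (2)·0+(-1)·1 = -1
  [L]: (2)·1+(-1)·0 = 2
⇒ Θ^-1 L^2

{"Θ": -1, "L": 2}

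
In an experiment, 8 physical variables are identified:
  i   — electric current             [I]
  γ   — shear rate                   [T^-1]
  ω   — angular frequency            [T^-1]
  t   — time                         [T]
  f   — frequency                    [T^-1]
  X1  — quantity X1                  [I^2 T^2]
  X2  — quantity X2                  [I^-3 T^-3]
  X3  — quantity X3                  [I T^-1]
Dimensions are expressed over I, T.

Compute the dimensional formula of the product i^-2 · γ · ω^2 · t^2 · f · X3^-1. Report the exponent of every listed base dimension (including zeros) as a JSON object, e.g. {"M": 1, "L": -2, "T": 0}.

{"I": -3, "T": -1}

Dimensional matrix (I×T by i×γ×ω×t×f×X1×X2×X3):
  I: [ 1  0  0  0  0  2 -3  1]
  T: [ 0 -1 -1  1 -1  2 -3 -1]
  [I]: (-2)·1+(1)·0+(2)·0+(2)·0+(1)·0+(-1)·1 = -3
  [T]: (-2)·0+(1)·-1+(2)·-1+(2)·1+(1)·-1+(-1)·-1 = -1
⇒ I^-3 T^-1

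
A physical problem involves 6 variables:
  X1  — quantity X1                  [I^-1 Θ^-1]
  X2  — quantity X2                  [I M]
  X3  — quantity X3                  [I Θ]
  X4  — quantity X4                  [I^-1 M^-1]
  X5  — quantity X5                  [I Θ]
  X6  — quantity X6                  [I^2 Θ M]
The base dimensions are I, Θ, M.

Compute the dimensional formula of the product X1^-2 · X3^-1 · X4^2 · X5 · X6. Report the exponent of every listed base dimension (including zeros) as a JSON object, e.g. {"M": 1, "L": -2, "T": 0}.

Exponent matrix [I,Θ,M] × [X1,X2,X3,X4,X5,X6]:
  I: [-1  1  1 -1  1  2]
  Θ: [-1  0  1  0  1  1]
  M: [ 0  1  0 -1  0  1]
  [I]: (-2)·-1+(-1)·1+(2)·-1+(1)·1+(1)·2 = 2
  [Θ]: (-2)·-1+(-1)·1+(2)·0+(1)·1+(1)·1 = 3
  [M]: (-2)·0+(-1)·0+(2)·-1+(1)·0+(1)·1 = -1
⇒ I^2 Θ^3 M^-1

{"I": 2, "Θ": 3, "M": -1}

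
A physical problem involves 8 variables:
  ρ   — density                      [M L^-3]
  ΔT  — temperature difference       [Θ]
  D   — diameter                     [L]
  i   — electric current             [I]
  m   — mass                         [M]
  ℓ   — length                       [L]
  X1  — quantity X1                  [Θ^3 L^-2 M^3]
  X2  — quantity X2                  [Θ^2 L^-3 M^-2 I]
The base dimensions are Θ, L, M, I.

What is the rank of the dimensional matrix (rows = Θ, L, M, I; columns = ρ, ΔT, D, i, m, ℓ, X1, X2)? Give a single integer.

Dimensional matrix (Θ×L×M×I by ρ×ΔT×D×i×m×ℓ×X1×X2):
  Θ: [ 0  1  0  0  0  0  3  2]
  L: [-3  0  1  0  0  1 -2 -3]
  M: [ 1  0  0  0  1  0  3 -2]
  I: [ 0  0  0  1  0  0  0  1]
RREF → pivots at {ρ,ΔT,D,i} ⇒ r = 4

4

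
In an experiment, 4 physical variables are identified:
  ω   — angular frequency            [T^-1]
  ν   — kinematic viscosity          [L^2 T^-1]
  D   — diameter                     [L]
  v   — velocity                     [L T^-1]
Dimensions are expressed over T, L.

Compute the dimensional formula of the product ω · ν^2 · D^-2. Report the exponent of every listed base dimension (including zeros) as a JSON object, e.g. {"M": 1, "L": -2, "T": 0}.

{"T": -3, "L": 2}

Write exponents as rows T,L / cols ω,ν,D,v:
  T: [-1 -1  0 -1]
  L: [ 0  2  1  1]
  [T]: (1)·-1+(2)·-1+(-2)·0 = -3
  [L]: (1)·0+(2)·2+(-2)·1 = 2
⇒ T^-3 L^2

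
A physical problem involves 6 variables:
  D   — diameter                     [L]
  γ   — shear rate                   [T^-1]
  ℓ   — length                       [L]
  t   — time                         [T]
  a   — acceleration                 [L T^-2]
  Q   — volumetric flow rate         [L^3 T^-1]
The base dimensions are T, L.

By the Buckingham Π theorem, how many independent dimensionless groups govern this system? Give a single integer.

4

Dimensional matrix (T×L by D×γ×ℓ×t×a×Q):
  T: [ 0 -1  0  1 -2 -1]
  L: [ 1  0  1  0  1  3]
Row reduction gives pivot columns D,γ; rank = 2
Π count = n − r = 6 − 2 = 4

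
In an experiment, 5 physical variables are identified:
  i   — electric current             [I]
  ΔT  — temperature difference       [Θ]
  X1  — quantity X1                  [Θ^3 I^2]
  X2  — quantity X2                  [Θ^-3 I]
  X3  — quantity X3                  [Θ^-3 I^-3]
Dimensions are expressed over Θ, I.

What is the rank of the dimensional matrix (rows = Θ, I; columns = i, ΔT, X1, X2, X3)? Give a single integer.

2

Write exponents as rows Θ,I / cols i,ΔT,X1,X2,X3:
  Θ: [ 0  1  3 -3 -3]
  I: [ 1  0  2  1 -3]
Row reduction gives pivot columns i,ΔT; rank = 2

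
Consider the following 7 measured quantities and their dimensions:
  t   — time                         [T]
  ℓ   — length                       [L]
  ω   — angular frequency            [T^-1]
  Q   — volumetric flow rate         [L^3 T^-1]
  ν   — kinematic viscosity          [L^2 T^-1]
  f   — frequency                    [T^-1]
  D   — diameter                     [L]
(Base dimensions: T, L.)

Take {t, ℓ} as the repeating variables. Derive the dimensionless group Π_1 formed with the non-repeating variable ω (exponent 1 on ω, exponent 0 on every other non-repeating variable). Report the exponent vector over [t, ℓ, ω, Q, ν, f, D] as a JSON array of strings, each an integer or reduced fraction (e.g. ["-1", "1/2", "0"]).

["1", "0", "1", "0", "0", "0", "0"]

Dimensional matrix (T×L by t×ℓ×ω×Q×ν×f×D):
  T: [ 1  0 -1 -1 -1 -1  0]
  L: [ 0  1  0  3  2  0  1]
Row reduction gives pivot columns t,ℓ; rank = 2
Pivot set = {t,ℓ}, free = {ω,Q,ν,f,D}
RREF:
  r0: [   1    0   -1   -1   -1   -1    0]
  r1: [   0    1    0    3    2    0    1]
Fix exponent of ω at 1, Q at 0, ν at 0, f at 0, D at 0; solve each RREF row for its pivot's exponent:
  r0: exp(t) + (-1)·1 = 0 ⇒ exp(t) = 1
  r1: exp(ℓ) + (0)·1 = 0 ⇒ exp(ℓ) = 0
Π_1 = t · ω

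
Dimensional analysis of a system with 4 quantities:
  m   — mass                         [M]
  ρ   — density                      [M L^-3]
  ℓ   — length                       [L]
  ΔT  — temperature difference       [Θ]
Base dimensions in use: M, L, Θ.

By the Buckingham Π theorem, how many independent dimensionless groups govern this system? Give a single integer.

1

Exponent matrix [M,L,Θ] × [m,ρ,ℓ,ΔT]:
  M: [ 1  1  0  0]
  L: [ 0 -3  1  0]
  Θ: [ 0  0  0  1]
Row reduction gives pivot columns m,ρ,ΔT; rank = 3
n=4, r=3 ⇒ 1 dimensionless group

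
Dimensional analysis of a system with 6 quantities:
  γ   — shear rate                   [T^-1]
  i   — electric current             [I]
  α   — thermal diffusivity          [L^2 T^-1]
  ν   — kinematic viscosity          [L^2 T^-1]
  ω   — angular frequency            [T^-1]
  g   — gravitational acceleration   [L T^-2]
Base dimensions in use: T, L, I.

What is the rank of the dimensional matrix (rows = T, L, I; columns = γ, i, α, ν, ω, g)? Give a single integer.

3

Write exponents as rows T,L,I / cols γ,i,α,ν,ω,g:
  T: [-1  0 -1 -1 -1 -2]
  L: [ 0  0  2  2  0  1]
  I: [ 0  1  0  0  0  0]
Echelon form has 3 nonzero rows (pivots: γ,i,α)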